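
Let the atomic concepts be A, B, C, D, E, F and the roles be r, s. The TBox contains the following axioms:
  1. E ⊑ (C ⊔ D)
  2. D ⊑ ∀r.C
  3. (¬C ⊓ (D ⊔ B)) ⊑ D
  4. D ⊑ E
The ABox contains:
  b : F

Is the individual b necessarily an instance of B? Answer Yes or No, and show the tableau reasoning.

1. b : B?  L(b) = {F} ∪ {¬B}
   open: L(b) ⊇ {C, F, ¬B, ¬D, ¬E} — b ∉ B possible
2. Hence b : B: not entailed.

No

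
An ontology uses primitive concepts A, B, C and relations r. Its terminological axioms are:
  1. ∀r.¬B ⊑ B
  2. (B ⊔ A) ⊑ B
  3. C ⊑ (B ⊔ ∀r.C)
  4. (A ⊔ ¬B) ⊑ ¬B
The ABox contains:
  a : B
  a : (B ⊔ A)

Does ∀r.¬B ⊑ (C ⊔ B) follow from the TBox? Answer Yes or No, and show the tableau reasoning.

Yes

1. ∀r.¬B ⊑ (C ⊔ B)  ⇔  (∀r.¬B ⊓ (¬C ⊓ ¬B)) unsat w.r.t. T
   all branches close; clash {B, ¬B} at x₀
2. Hence ∀r.¬B ⊑ (C ⊔ B): entailed.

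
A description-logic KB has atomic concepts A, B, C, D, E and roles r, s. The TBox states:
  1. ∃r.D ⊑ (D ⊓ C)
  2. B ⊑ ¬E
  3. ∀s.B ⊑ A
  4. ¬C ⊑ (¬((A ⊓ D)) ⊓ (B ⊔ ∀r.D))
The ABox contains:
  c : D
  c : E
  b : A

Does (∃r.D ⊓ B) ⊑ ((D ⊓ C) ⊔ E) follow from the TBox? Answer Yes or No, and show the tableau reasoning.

Yes

1. (∃r.D ⊓ B) ⊑ ((D ⊓ C) ⊔ E)  ⇔  ((∃r.D ⊓ B) ⊓ ((¬D ⊔ ¬C) ⊓ ¬E)) unsat w.r.t. T
   all branches close; clash {C, ¬C} at x₀
2. Hence (∃r.D ⊓ B) ⊑ ((D ⊓ C) ⊔ E): entailed.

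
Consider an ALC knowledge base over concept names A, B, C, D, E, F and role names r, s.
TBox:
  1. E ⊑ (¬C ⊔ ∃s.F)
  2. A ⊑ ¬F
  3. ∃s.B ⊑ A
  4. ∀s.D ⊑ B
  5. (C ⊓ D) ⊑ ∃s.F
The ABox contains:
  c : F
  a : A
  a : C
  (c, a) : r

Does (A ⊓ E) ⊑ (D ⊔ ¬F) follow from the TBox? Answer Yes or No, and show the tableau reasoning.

1. (A ⊓ E) ⊑ (D ⊔ ¬F)  ⇔  ((A ⊓ E) ⊓ (¬D ⊓ F)) unsat w.r.t. T
   all branches close; clash {F, ¬F} at x₀
2. Hence (A ⊓ E) ⊑ (D ⊔ ¬F): entailed.

Yes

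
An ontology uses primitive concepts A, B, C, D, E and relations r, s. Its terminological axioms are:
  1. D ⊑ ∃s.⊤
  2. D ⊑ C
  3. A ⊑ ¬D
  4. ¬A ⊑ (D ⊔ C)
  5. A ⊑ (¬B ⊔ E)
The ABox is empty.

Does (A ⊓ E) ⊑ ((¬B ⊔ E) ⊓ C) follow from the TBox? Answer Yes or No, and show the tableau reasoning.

No

1. (A ⊓ E) ⊑ ((¬B ⊔ E) ⊓ C)  ⇔  ((A ⊓ E) ⊓ ((B ⊓ ¬E) ⊔ ¬C)) unsat w.r.t. T
   apply at x₀: A⊑¬D; A⊑(¬B ⊔ E)
   open: L(x₀) ⊇ {A, E, ¬C, ¬D}
2. Hence (A ⊓ E) ⊑ ((¬B ⊔ E) ⊓ C): not entailed.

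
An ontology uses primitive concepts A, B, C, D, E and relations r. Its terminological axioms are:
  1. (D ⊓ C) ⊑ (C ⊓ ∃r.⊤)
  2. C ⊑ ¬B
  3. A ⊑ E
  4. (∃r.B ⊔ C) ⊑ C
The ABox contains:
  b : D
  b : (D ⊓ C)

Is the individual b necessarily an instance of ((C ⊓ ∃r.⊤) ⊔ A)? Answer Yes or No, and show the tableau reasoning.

Yes

1. b : ((C ⊓ ∃r.⊤) ⊔ A)?  L(b) = {D, (D ⊓ C)} ∪ {((¬C ⊔ ∀r.⊥) ⊓ ¬A)}
   clash ⊥ at an ∃-successor — b ∈ ((C ⊓ ∃r.⊤) ⊔ A)
2. Hence b : ((C ⊓ ∃r.⊤) ⊔ A): entailed.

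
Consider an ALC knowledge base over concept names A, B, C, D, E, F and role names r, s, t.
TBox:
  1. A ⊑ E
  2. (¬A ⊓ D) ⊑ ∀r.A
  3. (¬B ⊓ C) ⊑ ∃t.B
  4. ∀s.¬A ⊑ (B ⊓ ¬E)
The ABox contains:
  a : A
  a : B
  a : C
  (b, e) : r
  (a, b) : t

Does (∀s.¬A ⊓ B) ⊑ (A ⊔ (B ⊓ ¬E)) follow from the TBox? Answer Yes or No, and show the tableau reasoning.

1. (∀s.¬A ⊓ B) ⊑ (A ⊔ (B ⊓ ¬E))  ⇔  ((∀s.¬A ⊓ B) ⊓ (¬A ⊓ (¬B ⊔ E))) unsat w.r.t. T
   all branches close; clash {E, ¬E} at x₀
2. Hence (∀s.¬A ⊓ B) ⊑ (A ⊔ (B ⊓ ¬E)): entailed.

Yes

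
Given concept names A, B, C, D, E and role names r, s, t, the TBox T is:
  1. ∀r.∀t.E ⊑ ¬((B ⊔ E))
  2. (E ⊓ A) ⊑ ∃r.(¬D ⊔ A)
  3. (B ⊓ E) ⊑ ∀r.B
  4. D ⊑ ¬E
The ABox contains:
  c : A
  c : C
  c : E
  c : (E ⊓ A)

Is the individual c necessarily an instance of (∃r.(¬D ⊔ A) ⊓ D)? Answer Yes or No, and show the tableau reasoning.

No

1. c : (∃r.(¬D ⊔ A) ⊓ D)?  L(c) = {A, C, E, (E ⊓ A)} ∪ {(∀r.(D ⊓ ¬A) ⊔ ¬D)}
   apply at c: (E ⊓ A)⊑∃r.(¬D ⊔ A)
   open: L(c) ⊇ {A, C, E, ¬B, ¬D, …} (+ ∃-successors) — c ∉ (∃r.(¬D ⊔ A) ⊓ D) possible
2. Hence c : (∃r.(¬D ⊔ A) ⊓ D): not entailed.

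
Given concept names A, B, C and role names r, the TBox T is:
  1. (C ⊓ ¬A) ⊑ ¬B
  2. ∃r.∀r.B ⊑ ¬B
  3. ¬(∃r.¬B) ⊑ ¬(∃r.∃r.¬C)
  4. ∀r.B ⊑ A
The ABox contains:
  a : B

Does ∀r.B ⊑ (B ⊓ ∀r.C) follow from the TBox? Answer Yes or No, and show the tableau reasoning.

1. ∀r.B ⊑ (B ⊓ ∀r.C)  ⇔  (∀r.B ⊓ (¬B ⊔ ∃r.¬C)) unsat w.r.t. T
   apply at x₀: ¬(∃r.¬B)⊑¬(∃r.∃r.¬C); ∀r.B⊑A
   open: L(x₀) ⊇ {A, ¬B, ¬C, ∀r.B, ∀r.∀r.C}
2. Hence ∀r.B ⊑ (B ⊓ ∀r.C): not entailed.

No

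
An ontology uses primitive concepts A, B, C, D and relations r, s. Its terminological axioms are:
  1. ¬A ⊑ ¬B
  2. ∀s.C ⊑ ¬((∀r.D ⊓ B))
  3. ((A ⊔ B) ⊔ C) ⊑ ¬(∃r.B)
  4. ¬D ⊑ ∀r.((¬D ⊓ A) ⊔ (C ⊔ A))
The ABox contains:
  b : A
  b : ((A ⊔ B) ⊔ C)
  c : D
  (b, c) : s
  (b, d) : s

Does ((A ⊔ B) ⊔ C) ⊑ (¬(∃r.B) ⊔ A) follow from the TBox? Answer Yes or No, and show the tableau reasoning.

1. ((A ⊔ B) ⊔ C) ⊑ (¬(∃r.B) ⊔ A)  ⇔  (((A ⊔ B) ⊔ C) ⊓ (∃r.B ⊓ ¬A)) unsat w.r.t. T
   all branches close; clash {B, ¬B} at an ∃-successor
2. Hence ((A ⊔ B) ⊔ C) ⊑ (¬(∃r.B) ⊔ A): entailed.

Yes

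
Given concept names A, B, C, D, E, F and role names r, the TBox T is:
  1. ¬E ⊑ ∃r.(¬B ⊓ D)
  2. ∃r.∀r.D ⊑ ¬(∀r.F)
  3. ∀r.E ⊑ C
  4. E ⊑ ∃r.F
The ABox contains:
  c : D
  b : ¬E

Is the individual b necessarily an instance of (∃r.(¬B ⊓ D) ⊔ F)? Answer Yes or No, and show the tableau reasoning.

Yes

1. b : (∃r.(¬B ⊓ D) ⊔ F)?  L(b) = {¬E} ∪ {(∀r.(B ⊔ ¬D) ⊓ ¬F)}
   clash {D, ¬D} at an ∃-successor — b ∈ (∃r.(¬B ⊓ D) ⊔ F)
2. Hence b : (∃r.(¬B ⊓ D) ⊔ F): entailed.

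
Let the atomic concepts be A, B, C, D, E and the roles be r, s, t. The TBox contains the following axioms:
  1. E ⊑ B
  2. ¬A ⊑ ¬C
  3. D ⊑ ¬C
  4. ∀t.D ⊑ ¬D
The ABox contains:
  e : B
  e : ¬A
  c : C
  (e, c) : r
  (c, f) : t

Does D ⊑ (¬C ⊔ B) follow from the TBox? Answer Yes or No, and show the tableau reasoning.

Yes

1. D ⊑ (¬C ⊔ B)  ⇔  (D ⊓ (C ⊓ ¬B)) unsat w.r.t. T
   all branches close; clash {C, ¬C} at x₀
2. Hence D ⊑ (¬C ⊔ B): entailed.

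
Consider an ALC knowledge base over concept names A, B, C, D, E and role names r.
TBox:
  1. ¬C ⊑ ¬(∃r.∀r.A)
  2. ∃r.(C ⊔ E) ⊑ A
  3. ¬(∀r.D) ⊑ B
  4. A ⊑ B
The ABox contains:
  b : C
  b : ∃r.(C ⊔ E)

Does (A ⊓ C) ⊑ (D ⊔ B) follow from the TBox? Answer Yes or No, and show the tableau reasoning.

1. (A ⊓ C) ⊑ (D ⊔ B)  ⇔  ((A ⊓ C) ⊓ (¬D ⊓ ¬B)) unsat w.r.t. T
   all branches close; clash {B, ¬B} at x₀
2. Hence (A ⊓ C) ⊑ (D ⊔ B): entailed.

Yes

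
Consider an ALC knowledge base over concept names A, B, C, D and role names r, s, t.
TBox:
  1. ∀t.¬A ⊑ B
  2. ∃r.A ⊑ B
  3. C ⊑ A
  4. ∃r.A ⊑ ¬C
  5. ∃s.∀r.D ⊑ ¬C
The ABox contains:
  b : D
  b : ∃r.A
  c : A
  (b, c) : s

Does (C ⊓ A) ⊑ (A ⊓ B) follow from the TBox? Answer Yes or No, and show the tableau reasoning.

No

1. (C ⊓ A) ⊑ (A ⊓ B)  ⇔  ((C ⊓ A) ⊓ (¬A ⊔ ¬B)) unsat w.r.t. T
   open: L(x₀) ⊇ {A, C, ¬B, ∀r.¬A, ∀s.∃r.¬D, …} (+ ∃-successors)
2. Hence (C ⊓ A) ⊑ (A ⊓ B): not entailed.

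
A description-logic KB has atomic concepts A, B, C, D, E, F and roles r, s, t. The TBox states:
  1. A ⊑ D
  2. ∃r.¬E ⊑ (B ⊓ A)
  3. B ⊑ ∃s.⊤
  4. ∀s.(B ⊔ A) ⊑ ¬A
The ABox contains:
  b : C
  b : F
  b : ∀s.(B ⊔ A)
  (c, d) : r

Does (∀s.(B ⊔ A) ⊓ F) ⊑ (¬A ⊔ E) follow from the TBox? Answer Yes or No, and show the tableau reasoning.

Yes

1. (∀s.(B ⊔ A) ⊓ F) ⊑ (¬A ⊔ E)  ⇔  ((∀s.(B ⊔ A) ⊓ F) ⊓ (A ⊓ ¬E)) unsat w.r.t. T
   all branches close; clash {A, ¬A} at x₀
2. Hence (∀s.(B ⊔ A) ⊓ F) ⊑ (¬A ⊔ E): entailed.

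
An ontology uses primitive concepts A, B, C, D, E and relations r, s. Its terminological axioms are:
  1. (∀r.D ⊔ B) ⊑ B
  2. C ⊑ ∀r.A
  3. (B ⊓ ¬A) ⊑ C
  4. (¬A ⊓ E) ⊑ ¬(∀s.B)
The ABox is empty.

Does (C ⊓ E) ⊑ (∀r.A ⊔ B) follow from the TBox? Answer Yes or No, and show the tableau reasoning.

1. (C ⊓ E) ⊑ (∀r.A ⊔ B)  ⇔  ((C ⊓ E) ⊓ (∃r.¬A ⊓ ¬B)) unsat w.r.t. T
   all branches close; clash {B, ¬B} at x₀
2. Hence (C ⊓ E) ⊑ (∀r.A ⊔ B): entailed.

Yes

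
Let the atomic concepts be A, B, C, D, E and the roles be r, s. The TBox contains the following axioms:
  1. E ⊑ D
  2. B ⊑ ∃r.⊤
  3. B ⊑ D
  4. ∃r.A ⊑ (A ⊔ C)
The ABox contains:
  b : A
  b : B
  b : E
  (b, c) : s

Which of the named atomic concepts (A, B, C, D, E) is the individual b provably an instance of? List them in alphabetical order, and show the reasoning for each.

{A, B, D, E}

1. b : A?  L(b) = {A, B, E} ∪ {¬A}
   clash {A, ¬A} at b — b ∈ A
2. b : B?  L(b) = {A, B, E} ∪ {¬B}
   clash {B, ¬B} at b — b ∈ B
3. b : C?  L(b) = {A, B, E} ∪ {¬C}
   apply at b: E⊑D; B⊑∃r.⊤; B⊑D
   open: L(b) ⊇ {A, B, D, E, ¬C, …} (+ ∃-successors) — b ∉ C possible
4. b : D?  L(b) = {A, B, E} ∪ {¬D}
   clash {D, ¬D} at b — b ∈ D
5. b : E?  L(b) = {A, B, E} ∪ {¬E}
   clash {E, ¬E} at b — b ∈ E
6. Entailed for b: {A, B, D, E}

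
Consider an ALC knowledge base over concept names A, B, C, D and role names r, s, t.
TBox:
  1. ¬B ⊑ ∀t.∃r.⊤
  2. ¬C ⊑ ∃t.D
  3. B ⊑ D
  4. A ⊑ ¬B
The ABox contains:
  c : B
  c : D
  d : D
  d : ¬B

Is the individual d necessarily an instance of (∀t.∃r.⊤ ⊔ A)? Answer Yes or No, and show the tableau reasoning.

1. d : (∀t.∃r.⊤ ⊔ A)?  L(d) = {D, ¬B} ∪ {(∃t.∀r.⊥ ⊓ ¬A)}
   clash ⊥ at an ∃-successor — d ∈ (∀t.∃r.⊤ ⊔ A)
2. Hence d : (∀t.∃r.⊤ ⊔ A): entailed.

Yes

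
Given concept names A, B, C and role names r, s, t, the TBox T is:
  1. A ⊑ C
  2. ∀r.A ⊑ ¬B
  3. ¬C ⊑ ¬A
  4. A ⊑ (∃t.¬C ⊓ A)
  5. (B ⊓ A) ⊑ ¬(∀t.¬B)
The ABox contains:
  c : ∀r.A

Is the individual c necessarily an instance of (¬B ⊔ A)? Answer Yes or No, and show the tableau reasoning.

1. c : (¬B ⊔ A)?  L(c) = {∀r.A} ∪ {(B ⊓ ¬A)}
   clash {B, ¬B} at c — c ∈ (¬B ⊔ A)
2. Hence c : (¬B ⊔ A): entailed.

Yes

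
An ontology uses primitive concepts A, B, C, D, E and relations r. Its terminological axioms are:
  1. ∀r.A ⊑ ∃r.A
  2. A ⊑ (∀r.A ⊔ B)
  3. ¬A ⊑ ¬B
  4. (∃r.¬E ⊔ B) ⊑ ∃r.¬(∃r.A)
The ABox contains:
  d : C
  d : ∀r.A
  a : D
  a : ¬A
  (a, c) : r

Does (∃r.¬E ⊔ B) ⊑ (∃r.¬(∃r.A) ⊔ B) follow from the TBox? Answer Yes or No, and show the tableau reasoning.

1. (∃r.¬E ⊔ B) ⊑ (∃r.¬(∃r.A) ⊔ B)  ⇔  ((∃r.¬E ⊔ B) ⊓ (∀r.∃r.A ⊓ ¬B)) unsat w.r.t. T
   all branches close; clash {B, ¬B} at x₀
2. Hence (∃r.¬E ⊔ B) ⊑ (∃r.¬(∃r.A) ⊔ B): entailed.

Yes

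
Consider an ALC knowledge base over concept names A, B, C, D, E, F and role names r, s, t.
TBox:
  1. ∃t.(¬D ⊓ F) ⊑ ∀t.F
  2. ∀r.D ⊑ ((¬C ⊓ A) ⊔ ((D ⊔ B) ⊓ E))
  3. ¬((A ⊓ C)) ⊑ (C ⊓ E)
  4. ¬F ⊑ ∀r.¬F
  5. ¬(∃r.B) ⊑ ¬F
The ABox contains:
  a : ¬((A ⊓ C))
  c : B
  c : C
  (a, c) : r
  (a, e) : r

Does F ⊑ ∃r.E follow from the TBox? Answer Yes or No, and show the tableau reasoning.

No

1. F ⊑ ∃r.E  ⇔  (F ⊓ ∀r.¬E) unsat w.r.t. T
   open: L(x₀) ⊇ {A, C, F, ∀r.¬E, ∀t.(D ⊔ ¬F), …} (+ ∃-successors)
2. Hence F ⊑ ∃r.E: not entailed.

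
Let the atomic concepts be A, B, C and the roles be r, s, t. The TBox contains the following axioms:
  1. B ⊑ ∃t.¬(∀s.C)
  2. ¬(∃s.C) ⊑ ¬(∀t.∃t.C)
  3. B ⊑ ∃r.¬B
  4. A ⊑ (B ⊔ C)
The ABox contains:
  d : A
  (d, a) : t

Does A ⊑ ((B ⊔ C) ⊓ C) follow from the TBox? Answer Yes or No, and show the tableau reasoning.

1. A ⊑ ((B ⊔ C) ⊓ C)  ⇔  (A ⊓ ((¬B ⊓ ¬C) ⊔ ¬C)) unsat w.r.t. T
   apply at x₀: A⊑(B ⊔ C)
   open: L(x₀) ⊇ {A, B, ¬C, ∃r.¬B, ∃s.C, …} (+ ∃-successors)
2. Hence A ⊑ ((B ⊔ C) ⊓ C): not entailed.

No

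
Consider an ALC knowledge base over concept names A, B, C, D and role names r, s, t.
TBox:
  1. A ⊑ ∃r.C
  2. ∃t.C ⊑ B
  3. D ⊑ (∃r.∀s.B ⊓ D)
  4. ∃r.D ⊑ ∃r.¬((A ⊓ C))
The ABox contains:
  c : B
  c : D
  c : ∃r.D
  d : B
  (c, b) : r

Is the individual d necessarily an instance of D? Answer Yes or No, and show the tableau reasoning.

1. d : D?  L(d) = {B} ∪ {¬D}
   open: L(d) ⊇ {B, ¬A, ¬D, ∀r.¬D} — d ∉ D possible
2. Hence d : D: not entailed.

No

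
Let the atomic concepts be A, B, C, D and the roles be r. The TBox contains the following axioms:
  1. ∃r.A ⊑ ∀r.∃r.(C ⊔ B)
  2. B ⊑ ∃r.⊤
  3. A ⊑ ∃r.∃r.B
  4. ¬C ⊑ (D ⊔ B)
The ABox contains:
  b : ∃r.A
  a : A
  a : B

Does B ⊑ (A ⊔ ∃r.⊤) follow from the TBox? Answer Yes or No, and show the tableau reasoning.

1. B ⊑ (A ⊔ ∃r.⊤)  ⇔  (B ⊓ (¬A ⊓ ∀r.⊥)) unsat w.r.t. T
   all branches close; clash ⊥ at an ∃-successor
2. Hence B ⊑ (A ⊔ ∃r.⊤): entailed.

Yes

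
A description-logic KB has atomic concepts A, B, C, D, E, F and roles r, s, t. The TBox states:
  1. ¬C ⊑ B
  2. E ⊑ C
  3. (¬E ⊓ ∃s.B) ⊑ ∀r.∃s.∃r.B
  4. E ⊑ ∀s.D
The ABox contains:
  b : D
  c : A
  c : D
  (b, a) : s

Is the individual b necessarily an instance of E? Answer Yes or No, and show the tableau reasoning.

No

1. b : E?  L(b) = {D} ∪ {¬E}
   open: L(b) ⊇ {C, D, ¬E, ∀s.¬B} — b ∉ E possible
2. Hence b : E: not entailed.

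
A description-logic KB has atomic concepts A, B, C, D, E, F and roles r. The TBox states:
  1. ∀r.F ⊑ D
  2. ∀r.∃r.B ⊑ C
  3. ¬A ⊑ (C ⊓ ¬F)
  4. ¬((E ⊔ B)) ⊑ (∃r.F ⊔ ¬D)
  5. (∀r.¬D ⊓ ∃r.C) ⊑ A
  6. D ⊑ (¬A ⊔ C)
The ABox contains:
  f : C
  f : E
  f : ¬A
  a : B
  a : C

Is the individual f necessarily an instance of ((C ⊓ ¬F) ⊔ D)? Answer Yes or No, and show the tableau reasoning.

1. f : ((C ⊓ ¬F) ⊔ D)?  L(f) = {C, E, ¬A} ∪ {((¬C ⊔ F) ⊓ ¬D)}
   clash {F, ¬F} at f — f ∈ ((C ⊓ ¬F) ⊔ D)
2. Hence f : ((C ⊓ ¬F) ⊔ D): entailed.

Yes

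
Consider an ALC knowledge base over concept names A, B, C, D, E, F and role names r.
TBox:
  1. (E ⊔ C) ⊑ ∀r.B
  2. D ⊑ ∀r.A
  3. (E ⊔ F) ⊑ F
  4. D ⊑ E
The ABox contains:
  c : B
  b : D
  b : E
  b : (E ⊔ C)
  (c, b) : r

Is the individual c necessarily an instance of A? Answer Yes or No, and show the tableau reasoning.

No

1. c : A?  L(c) = {B} ∪ {¬A}
   open: L(c) ⊇ {B, ¬A, ¬C, ¬D, ¬E, …} — c ∉ A possible
2. Hence c : A: not entailed.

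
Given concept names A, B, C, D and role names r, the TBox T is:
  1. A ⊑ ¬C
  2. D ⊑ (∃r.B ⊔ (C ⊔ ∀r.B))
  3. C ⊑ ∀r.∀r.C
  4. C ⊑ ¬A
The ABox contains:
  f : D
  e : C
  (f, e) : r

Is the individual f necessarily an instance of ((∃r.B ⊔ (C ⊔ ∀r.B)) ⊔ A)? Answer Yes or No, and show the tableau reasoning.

Yes

1. f : ((∃r.B ⊔ (C ⊔ ∀r.B)) ⊔ A)?  L(f) = {D} ∪ {((∀r.¬B ⊓ (¬C ⊓ ∃r.¬B)) ⊓ ¬A)}
   clash {B, ¬B} at e — f ∈ ((∃r.B ⊔ (C ⊔ ∀r.B)) ⊔ A)
2. Hence f : ((∃r.B ⊔ (C ⊔ ∀r.B)) ⊔ A): entailed.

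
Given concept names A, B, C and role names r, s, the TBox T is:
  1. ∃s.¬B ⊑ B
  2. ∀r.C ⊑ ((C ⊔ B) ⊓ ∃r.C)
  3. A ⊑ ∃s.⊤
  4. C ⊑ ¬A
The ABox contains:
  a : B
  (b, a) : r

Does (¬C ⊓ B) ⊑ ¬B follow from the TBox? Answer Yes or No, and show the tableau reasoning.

1. (¬C ⊓ B) ⊑ ¬B  ⇔  ((¬C ⊓ B) ⊓ B) unsat w.r.t. T
   open: L(x₀) ⊇ {B, ¬A, ¬C, ∃r.¬C} (+ ∃-successors)
2. Hence (¬C ⊓ B) ⊑ ¬B: not entailed.

No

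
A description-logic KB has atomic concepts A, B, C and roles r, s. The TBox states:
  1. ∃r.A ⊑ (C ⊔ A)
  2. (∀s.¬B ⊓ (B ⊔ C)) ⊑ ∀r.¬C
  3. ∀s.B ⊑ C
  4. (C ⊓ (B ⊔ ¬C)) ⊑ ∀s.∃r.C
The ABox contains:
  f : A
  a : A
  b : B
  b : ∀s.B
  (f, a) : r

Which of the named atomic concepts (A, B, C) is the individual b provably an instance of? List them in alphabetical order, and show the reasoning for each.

1. b : A?  L(b) = {B, ∀s.B} ∪ {¬A}
   apply at b: ∀s.B⊑C
   open: L(b) ⊇ {B, C, ¬A, ∀r.¬A, ∀s.B, …} (+ ∃-successors) — b ∉ A possible
2. b : B?  L(b) = {B, ∀s.B} ∪ {¬B}
   clash {B, ¬B} at b — b ∈ B
3. b : C?  L(b) = {B, ∀s.B} ∪ {¬C}
   clash {C, ¬C} at b — b ∈ C
4. Entailed for b: {B, C}

{B, C}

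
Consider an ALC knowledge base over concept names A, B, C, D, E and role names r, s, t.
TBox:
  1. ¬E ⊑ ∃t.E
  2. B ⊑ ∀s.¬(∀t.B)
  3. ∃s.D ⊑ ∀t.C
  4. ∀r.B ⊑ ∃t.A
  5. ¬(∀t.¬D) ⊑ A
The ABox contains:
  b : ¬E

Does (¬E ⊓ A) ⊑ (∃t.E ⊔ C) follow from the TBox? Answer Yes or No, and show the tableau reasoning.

Yes

1. (¬E ⊓ A) ⊑ (∃t.E ⊔ C)  ⇔  ((¬E ⊓ A) ⊓ (∀t.¬E ⊓ ¬C)) unsat w.r.t. T
   all branches close; clash {E, ¬E} at an ∃-successor
2. Hence (¬E ⊓ A) ⊑ (∃t.E ⊔ C): entailed.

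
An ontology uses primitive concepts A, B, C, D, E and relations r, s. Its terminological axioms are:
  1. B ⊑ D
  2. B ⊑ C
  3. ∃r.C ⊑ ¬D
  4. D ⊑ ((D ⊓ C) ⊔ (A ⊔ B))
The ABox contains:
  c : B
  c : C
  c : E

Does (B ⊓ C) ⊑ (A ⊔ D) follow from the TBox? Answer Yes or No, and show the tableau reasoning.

1. (B ⊓ C) ⊑ (A ⊔ D)  ⇔  ((B ⊓ C) ⊓ (¬A ⊓ ¬D)) unsat w.r.t. T
   all branches close; clash {D, ¬D} at x₀
2. Hence (B ⊓ C) ⊑ (A ⊔ D): entailed.

Yes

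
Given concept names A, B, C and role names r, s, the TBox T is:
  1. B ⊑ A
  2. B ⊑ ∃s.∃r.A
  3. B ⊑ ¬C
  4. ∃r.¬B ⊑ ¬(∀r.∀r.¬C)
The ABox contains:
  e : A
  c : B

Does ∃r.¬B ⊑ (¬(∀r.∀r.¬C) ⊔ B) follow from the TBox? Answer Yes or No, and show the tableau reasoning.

1. ∃r.¬B ⊑ (¬(∀r.∀r.¬C) ⊔ B)  ⇔  (∃r.¬B ⊓ (∀r.∀r.¬C ⊓ ¬B)) unsat w.r.t. T
   all branches close; clash {C, ¬C} at an ∃-successor
2. Hence ∃r.¬B ⊑ (¬(∀r.∀r.¬C) ⊔ B): entailed.

Yes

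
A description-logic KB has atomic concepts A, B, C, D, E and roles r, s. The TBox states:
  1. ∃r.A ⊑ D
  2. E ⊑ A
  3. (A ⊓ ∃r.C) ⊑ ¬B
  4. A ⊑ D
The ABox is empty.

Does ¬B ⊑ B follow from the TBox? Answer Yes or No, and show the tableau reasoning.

1. ¬B ⊑ B  ⇔  (¬B ⊓ ¬B) unsat w.r.t. T
   open: L(x₀) ⊇ {¬A, ¬B, ¬E, ∀r.¬A}
2. Hence ¬B ⊑ B: not entailed.

No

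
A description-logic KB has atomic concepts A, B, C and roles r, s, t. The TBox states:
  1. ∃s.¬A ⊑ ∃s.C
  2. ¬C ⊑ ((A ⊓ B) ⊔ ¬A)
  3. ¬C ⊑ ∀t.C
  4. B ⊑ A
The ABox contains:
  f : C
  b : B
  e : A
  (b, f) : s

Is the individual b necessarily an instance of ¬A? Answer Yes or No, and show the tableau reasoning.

No

1. b : ¬A?  L(b) = {B} ∪ {A}
   open: L(b) ⊇ {A, B, C, ∀s.A} — b ∉ ¬A possible
2. Hence b : ¬A: not entailed.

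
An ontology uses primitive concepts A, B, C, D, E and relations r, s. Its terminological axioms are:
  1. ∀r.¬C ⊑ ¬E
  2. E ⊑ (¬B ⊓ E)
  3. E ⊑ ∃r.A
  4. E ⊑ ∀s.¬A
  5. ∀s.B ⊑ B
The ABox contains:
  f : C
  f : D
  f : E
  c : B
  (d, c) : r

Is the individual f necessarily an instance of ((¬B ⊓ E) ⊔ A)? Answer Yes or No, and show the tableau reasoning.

Yes

1. f : ((¬B ⊓ E) ⊔ A)?  L(f) = {C, D, E} ∪ {((B ⊔ ¬E) ⊓ ¬A)}
   clash {E, ¬E} at f — f ∈ ((¬B ⊓ E) ⊔ A)
2. Hence f : ((¬B ⊓ E) ⊔ A): entailed.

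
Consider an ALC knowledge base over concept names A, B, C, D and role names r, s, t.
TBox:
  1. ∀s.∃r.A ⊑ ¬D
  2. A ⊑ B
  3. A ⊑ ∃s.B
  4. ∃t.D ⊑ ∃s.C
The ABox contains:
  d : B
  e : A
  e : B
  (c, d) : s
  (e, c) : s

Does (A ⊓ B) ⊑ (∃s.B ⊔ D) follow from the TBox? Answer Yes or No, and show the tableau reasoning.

Yes

1. (A ⊓ B) ⊑ (∃s.B ⊔ D)  ⇔  ((A ⊓ B) ⊓ (∀s.¬B ⊓ ¬D)) unsat w.r.t. T
   all branches close; clash {B, ¬B} at an ∃-successor
2. Hence (A ⊓ B) ⊑ (∃s.B ⊔ D): entailed.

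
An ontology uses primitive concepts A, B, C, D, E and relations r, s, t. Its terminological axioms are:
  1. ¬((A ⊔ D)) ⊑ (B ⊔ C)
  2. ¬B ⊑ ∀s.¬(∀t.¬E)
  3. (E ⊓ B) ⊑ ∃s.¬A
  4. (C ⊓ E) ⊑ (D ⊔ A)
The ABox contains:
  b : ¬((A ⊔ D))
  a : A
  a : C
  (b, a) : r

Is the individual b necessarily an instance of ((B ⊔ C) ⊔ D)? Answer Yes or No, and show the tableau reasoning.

1. b : ((B ⊔ C) ⊔ D)?  L(b) = {¬((A ⊔ D))} ∪ {((¬B ⊓ ¬C) ⊓ ¬D)}
   clash {C, ¬C} at b — b ∈ ((B ⊔ C) ⊔ D)
2. Hence b : ((B ⊔ C) ⊔ D): entailed.

Yes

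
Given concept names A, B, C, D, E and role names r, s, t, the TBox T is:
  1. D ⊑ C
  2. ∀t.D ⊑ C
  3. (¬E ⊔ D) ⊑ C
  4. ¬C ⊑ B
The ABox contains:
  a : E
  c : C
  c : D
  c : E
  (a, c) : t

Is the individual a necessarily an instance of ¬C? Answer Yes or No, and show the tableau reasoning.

No

1. a : ¬C?  L(a) = {E} ∪ {C}
   open: L(a) ⊇ {C, E} — a ∉ ¬C possible
2. Hence a : ¬C: not entailed.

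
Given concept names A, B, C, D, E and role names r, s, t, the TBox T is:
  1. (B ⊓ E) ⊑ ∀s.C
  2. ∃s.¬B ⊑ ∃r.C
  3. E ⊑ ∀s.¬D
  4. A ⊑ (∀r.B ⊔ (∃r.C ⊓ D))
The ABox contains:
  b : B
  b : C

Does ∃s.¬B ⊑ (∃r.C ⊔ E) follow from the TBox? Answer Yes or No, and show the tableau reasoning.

Yes

1. ∃s.¬B ⊑ (∃r.C ⊔ E)  ⇔  (∃s.¬B ⊓ (∀r.¬C ⊓ ¬E)) unsat w.r.t. T
   all branches close; clash {C, ¬C} at an ∃-successor
2. Hence ∃s.¬B ⊑ (∃r.C ⊔ E): entailed.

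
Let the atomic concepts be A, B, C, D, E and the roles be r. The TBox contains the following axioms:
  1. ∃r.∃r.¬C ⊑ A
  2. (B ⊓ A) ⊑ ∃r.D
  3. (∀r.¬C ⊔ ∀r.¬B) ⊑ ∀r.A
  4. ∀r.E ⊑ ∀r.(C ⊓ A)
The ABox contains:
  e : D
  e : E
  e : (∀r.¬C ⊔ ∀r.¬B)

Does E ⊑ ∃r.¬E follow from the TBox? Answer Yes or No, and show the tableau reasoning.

1. E ⊑ ∃r.¬E  ⇔  (E ⊓ ∀r.E) unsat w.r.t. T
   apply at x₀: ∀r.E⊑∀r.(C ⊓ A)
   open: L(x₀) ⊇ {E, ¬B, ∀r.(C ⊓ A), ∀r.E, ∀r.∀r.C, …} (+ ∃-successors)
2. Hence E ⊑ ∃r.¬E: not entailed.

No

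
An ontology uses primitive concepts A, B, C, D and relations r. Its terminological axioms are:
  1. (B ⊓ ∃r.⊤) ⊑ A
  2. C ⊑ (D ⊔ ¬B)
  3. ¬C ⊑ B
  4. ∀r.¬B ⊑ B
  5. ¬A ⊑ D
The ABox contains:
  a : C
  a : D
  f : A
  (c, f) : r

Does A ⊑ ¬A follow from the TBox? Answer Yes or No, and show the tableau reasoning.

No

1. A ⊑ ¬A  ⇔  (A ⊓ A) unsat w.r.t. T
   open: L(x₀) ⊇ {A, C, D, ∃r.B} (+ ∃-successors)
2. Hence A ⊑ ¬A: not entailed.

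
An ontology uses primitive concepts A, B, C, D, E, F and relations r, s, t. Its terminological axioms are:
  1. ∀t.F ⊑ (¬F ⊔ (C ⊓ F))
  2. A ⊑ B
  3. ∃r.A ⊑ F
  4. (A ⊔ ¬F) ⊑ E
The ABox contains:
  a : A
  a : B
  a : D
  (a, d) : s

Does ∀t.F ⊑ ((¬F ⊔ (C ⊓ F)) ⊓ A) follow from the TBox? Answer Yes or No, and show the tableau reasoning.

No

1. ∀t.F ⊑ ((¬F ⊔ (C ⊓ F)) ⊓ A)  ⇔  (∀t.F ⊓ ((F ⊓ (¬C ⊔ ¬F)) ⊔ ¬A)) unsat w.r.t. T
   apply at x₀: ∀t.F⊑(¬F ⊔ (C ⊓ F))
   open: L(x₀) ⊇ {C, F, ¬A, ∀t.F}
2. Hence ∀t.F ⊑ ((¬F ⊔ (C ⊓ F)) ⊓ A): not entailed.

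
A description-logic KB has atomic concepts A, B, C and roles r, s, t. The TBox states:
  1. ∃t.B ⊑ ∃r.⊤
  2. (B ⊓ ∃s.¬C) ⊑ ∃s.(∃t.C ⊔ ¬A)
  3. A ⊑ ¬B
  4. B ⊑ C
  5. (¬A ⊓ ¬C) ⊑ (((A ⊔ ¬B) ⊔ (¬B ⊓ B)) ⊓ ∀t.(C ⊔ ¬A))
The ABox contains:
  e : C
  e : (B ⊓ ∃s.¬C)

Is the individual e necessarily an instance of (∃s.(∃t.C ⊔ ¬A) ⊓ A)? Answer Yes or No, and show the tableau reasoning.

1. e : (∃s.(∃t.C ⊔ ¬A) ⊓ A)?  L(e) = {C, (B ⊓ ∃s.¬C)} ∪ {(∀s.(∀t.¬C ⊓ A) ⊔ ¬A)}
   apply at e: (B ⊓ ∃s.¬C)⊑∃s.(∃t.C ⊔ ¬A)
   open: L(e) ⊇ {B, C, ¬A, ∀t.¬B, ∃s.(∃t.C ⊔ ¬A), …} (+ ∃-successors) — e ∉ (∃s.(∃t.C ⊔ ¬A) ⊓ A) possible
2. Hence e : (∃s.(∃t.C ⊔ ¬A) ⊓ A): not entailed.

No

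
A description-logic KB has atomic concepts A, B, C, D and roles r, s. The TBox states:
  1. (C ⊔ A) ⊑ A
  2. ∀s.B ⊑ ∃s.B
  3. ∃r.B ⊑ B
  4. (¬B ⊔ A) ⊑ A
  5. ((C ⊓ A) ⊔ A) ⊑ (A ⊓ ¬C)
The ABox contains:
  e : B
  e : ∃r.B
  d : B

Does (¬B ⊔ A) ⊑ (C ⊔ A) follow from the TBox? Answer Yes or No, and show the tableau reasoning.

Yes

1. (¬B ⊔ A) ⊑ (C ⊔ A)  ⇔  ((¬B ⊔ A) ⊓ (¬C ⊓ ¬A)) unsat w.r.t. T
   all branches close; clash {A, ¬A} at x₀
2. Hence (¬B ⊔ A) ⊑ (C ⊔ A): entailed.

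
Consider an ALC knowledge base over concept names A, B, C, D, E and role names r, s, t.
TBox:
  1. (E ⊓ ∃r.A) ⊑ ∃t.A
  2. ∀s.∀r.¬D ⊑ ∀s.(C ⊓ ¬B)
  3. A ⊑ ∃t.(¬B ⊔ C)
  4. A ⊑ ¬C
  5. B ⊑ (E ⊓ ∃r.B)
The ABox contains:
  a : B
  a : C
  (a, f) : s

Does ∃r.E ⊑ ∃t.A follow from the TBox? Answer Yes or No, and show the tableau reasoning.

1. ∃r.E ⊑ ∃t.A  ⇔  (∃r.E ⊓ ∀t.¬A) unsat w.r.t. T
   open: L(x₀) ⊇ {¬A, ¬B, ¬E, ∀t.¬A, ∃r.E, …} (+ ∃-successors)
2. Hence ∃r.E ⊑ ∃t.A: not entailed.

No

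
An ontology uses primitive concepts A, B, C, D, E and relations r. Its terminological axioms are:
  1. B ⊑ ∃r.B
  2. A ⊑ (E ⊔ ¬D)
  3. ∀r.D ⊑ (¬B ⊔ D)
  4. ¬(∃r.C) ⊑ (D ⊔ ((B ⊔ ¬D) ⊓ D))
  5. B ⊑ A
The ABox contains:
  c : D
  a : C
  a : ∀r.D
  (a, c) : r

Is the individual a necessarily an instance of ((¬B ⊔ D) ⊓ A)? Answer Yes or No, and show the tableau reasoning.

1. a : ((¬B ⊔ D) ⊓ A)?  L(a) = {C, ∀r.D} ∪ {((B ⊓ ¬D) ⊔ ¬A)}
   apply at a: ∀r.D⊑(¬B ⊔ D)
   open: L(a) ⊇ {C, ¬A, ¬B, ∀r.D, ∃r.C} (+ ∃-successors) — a ∉ ((¬B ⊔ D) ⊓ A) possible
2. Hence a : ((¬B ⊔ D) ⊓ A): not entailed.

No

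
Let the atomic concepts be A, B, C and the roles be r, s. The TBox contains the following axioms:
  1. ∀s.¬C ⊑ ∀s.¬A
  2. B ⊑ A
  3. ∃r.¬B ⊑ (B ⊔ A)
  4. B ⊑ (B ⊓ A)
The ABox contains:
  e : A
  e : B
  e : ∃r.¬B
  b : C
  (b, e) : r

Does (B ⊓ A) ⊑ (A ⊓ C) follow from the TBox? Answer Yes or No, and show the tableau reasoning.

1. (B ⊓ A) ⊑ (A ⊓ C)  ⇔  ((B ⊓ A) ⊓ (¬A ⊔ ¬C)) unsat w.r.t. T
   open: L(x₀) ⊇ {A, B, ¬C, ∀r.B, ∃s.C} (+ ∃-successors)
2. Hence (B ⊓ A) ⊑ (A ⊓ C): not entailed.

No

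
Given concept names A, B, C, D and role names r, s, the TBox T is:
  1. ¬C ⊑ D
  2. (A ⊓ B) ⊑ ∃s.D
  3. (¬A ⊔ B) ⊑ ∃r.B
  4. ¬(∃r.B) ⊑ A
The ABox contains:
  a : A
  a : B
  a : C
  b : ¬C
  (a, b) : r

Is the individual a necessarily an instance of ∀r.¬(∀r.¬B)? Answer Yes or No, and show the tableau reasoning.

No

1. a : ∀r.¬(∀r.¬B)?  L(a) = {A, B, C} ∪ {∃r.∀r.¬B}
   open: L(a) ⊇ {A, B, C, ∃r.B, ∃r.∀r.¬B, …} (+ ∃-successors) — a ∉ ∀r.¬(∀r.¬B) possible
2. Hence a : ∀r.¬(∀r.¬B): not entailed.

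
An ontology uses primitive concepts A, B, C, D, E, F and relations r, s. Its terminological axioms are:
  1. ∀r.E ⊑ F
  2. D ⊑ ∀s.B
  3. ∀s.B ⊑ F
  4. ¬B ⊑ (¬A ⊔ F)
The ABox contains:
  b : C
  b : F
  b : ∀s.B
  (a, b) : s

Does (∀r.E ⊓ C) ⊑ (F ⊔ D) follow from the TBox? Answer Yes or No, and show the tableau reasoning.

Yes

1. (∀r.E ⊓ C) ⊑ (F ⊔ D)  ⇔  ((∀r.E ⊓ C) ⊓ (¬F ⊓ ¬D)) unsat w.r.t. T
   all branches close; clash {F, ¬F} at x₀
2. Hence (∀r.E ⊓ C) ⊑ (F ⊔ D): entailed.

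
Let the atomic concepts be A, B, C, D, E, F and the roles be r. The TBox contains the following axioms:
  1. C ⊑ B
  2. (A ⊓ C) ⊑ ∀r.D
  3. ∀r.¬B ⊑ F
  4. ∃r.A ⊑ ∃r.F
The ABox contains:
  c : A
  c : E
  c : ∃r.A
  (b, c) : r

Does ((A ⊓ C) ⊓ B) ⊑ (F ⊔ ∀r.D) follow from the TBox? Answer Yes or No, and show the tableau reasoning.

1. ((A ⊓ C) ⊓ B) ⊑ (F ⊔ ∀r.D)  ⇔  (((A ⊓ C) ⊓ B) ⊓ (¬F ⊓ ∃r.¬D)) unsat w.r.t. T
   all branches close; clash {F, ¬F} at x₀
2. Hence ((A ⊓ C) ⊓ B) ⊑ (F ⊔ ∀r.D): entailed.

Yes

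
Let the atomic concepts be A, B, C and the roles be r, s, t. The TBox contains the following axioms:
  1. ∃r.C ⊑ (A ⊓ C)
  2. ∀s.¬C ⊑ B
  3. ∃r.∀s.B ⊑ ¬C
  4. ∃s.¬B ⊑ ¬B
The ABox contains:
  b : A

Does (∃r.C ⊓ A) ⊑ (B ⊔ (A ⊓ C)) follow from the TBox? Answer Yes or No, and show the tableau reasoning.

Yes

1. (∃r.C ⊓ A) ⊑ (B ⊔ (A ⊓ C))  ⇔  ((∃r.C ⊓ A) ⊓ (¬B ⊓ (¬A ⊔ ¬C))) unsat w.r.t. T
   all branches close; clash {B, ¬B} at x₀
2. Hence (∃r.C ⊓ A) ⊑ (B ⊔ (A ⊓ C)): entailed.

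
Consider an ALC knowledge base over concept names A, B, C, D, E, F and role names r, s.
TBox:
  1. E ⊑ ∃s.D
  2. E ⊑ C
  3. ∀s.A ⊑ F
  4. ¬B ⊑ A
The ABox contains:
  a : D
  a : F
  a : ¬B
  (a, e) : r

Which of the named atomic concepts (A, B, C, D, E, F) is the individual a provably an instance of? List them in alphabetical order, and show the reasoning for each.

1. a : A?  L(a) = {D, F, ¬B} ∪ {¬A}
   clash {A, ¬A} at a — a ∈ A
2. a : B?  L(a) = {D, F, ¬B} ∪ {¬B}
   apply at a: ¬B⊑A
   open: L(a) ⊇ {A, D, F, ¬B, ¬E} — a ∉ B possible
3. a : C?  L(a) = {D, F, ¬B} ∪ {¬C}
   apply at a: ¬B⊑A
   open: L(a) ⊇ {A, D, F, ¬B, ¬C, …} — a ∉ C possible
4. a : D?  L(a) = {D, F, ¬B} ∪ {¬D}
   clash {D, ¬D} at a — a ∈ D
5. a : E?  L(a) = {D, F, ¬B} ∪ {¬E}
   apply at a: ¬B⊑A
   open: L(a) ⊇ {A, D, F, ¬B, ¬E} — a ∉ E possible
6. a : F?  L(a) = {D, F, ¬B} ∪ {¬F}
   clash {F, ¬F} at a — a ∈ F
7. Entailed for a: {A, D, F}

{A, D, F}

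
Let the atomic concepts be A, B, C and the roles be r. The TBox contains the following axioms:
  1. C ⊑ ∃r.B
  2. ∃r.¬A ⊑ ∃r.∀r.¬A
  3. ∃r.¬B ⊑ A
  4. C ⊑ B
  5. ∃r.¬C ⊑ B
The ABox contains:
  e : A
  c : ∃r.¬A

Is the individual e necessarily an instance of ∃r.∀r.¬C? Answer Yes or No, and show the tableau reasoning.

No

1. e : ∃r.∀r.¬C?  L(e) = {A} ∪ {∀r.∃r.C}
   open: L(e) ⊇ {A, ¬C, ∀r.A, ∀r.C, ∀r.∃r.C} — e ∉ ∃r.∀r.¬C possible
2. Hence e : ∃r.∀r.¬C: not entailed.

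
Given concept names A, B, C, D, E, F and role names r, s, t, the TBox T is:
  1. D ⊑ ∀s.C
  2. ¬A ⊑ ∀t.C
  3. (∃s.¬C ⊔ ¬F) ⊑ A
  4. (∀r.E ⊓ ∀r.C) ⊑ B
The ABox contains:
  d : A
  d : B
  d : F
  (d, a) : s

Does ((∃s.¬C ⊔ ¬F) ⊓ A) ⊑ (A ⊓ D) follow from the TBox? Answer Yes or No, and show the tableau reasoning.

No

1. ((∃s.¬C ⊔ ¬F) ⊓ A) ⊑ (A ⊓ D)  ⇔  (((∃s.¬C ⊔ ¬F) ⊓ A) ⊓ (¬A ⊔ ¬D)) unsat w.r.t. T
   open: L(x₀) ⊇ {A, ¬D, ∃r.¬E, ∃s.¬C} (+ ∃-successors)
2. Hence ((∃s.¬C ⊔ ¬F) ⊓ A) ⊑ (A ⊓ D): not entailed.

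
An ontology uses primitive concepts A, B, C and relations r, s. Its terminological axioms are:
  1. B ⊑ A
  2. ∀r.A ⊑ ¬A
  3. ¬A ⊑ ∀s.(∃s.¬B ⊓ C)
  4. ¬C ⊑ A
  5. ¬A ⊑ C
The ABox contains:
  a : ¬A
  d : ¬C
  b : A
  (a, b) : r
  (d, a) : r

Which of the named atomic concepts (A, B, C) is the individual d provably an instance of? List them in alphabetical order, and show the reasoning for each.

1. d : A?  L(d) = {¬C} ∪ {¬A}
   clash {C, ¬C} at d — d ∈ A
2. d : B?  L(d) = {¬C} ∪ {¬B}
   apply at d: ¬C⊑A
   open: L(d) ⊇ {A, ¬B, ¬C, ∃r.¬A} (+ ∃-successors) — d ∉ B possible
3. d : C?  L(d) = {¬C} ∪ {¬C}
   apply at d: ¬C⊑A
   open: L(d) ⊇ {A, ¬C, ∃r.¬A} (+ ∃-successors) — d ∉ C possible
4. Entailed for d: {A}

{A}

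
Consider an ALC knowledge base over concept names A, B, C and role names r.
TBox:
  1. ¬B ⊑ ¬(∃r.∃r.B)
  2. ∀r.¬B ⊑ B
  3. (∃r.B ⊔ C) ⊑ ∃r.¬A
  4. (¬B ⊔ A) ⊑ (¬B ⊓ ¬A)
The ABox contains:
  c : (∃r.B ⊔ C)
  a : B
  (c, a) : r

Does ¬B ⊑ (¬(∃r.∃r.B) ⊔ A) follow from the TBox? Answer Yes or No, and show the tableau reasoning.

1. ¬B ⊑ (¬(∃r.∃r.B) ⊔ A)  ⇔  (¬B ⊓ (∃r.∃r.B ⊓ ¬A)) unsat w.r.t. T
   all branches close; clash {B, ¬B} at x₀
2. Hence ¬B ⊑ (¬(∃r.∃r.B) ⊔ A): entailed.

Yes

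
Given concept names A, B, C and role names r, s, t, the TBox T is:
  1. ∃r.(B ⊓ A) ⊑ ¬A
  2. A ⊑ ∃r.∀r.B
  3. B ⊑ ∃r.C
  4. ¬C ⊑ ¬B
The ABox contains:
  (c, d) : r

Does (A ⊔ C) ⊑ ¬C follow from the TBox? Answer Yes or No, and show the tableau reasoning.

No

1. (A ⊔ C) ⊑ ¬C  ⇔  ((A ⊔ C) ⊓ C) unsat w.r.t. T
   open: L(x₀) ⊇ {C, ¬A, ¬B}
2. Hence (A ⊔ C) ⊑ ¬C: not entailed.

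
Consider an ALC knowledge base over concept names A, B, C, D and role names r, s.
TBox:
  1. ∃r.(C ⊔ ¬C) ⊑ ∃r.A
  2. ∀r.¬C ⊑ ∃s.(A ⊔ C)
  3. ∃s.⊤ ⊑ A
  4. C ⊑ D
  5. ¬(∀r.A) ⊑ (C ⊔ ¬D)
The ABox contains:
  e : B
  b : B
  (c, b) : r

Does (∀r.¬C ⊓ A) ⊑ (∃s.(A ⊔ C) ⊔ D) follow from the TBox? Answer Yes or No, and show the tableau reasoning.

Yes

1. (∀r.¬C ⊓ A) ⊑ (∃s.(A ⊔ C) ⊔ D)  ⇔  ((∀r.¬C ⊓ A) ⊓ (∀s.(¬A ⊓ ¬C) ⊓ ¬D)) unsat w.r.t. T
   all branches close; clash {D, ¬D} at x₀
2. Hence (∀r.¬C ⊓ A) ⊑ (∃s.(A ⊔ C) ⊔ D): entailed.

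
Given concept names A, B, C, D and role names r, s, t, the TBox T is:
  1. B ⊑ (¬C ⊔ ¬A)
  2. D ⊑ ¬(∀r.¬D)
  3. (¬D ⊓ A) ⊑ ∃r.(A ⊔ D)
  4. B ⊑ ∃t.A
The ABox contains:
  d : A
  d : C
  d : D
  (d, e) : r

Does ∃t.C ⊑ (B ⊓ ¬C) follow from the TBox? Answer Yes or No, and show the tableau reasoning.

No

1. ∃t.C ⊑ (B ⊓ ¬C)  ⇔  (∃t.C ⊓ (¬B ⊔ C)) unsat w.r.t. T
   open: L(x₀) ⊇ {¬A, ¬B, ¬D, ∃t.C} (+ ∃-successors)
2. Hence ∃t.C ⊑ (B ⊓ ¬C): not entailed.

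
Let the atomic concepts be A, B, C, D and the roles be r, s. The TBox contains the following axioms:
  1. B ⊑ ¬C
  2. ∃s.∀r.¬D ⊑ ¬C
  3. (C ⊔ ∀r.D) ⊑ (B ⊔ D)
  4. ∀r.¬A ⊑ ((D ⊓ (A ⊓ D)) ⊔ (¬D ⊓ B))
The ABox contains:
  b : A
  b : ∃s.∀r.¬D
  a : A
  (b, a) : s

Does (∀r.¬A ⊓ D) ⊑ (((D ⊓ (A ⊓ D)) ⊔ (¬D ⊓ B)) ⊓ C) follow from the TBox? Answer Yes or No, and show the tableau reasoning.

1. (∀r.¬A ⊓ D) ⊑ (((D ⊓ (A ⊓ D)) ⊔ (¬D ⊓ B)) ⊓ C)  ⇔  ((∀r.¬A ⊓ D) ⊓ (((¬D ⊔ (¬A ⊔ ¬D)) ⊓ (D ⊔ ¬B)) ⊔ ¬C)) unsat w.r.t. T
   apply at x₀: ∀r.¬A⊑((D ⊓ (A ⊓ D)) ⊔ (¬D ⊓ B))
   open: L(x₀) ⊇ {A, D, ¬B, ¬C, ∀r.¬A, …} (+ ∃-successors)
2. Hence (∀r.¬A ⊓ D) ⊑ (((D ⊓ (A ⊓ D)) ⊔ (¬D ⊓ B)) ⊓ C): not entailed.

No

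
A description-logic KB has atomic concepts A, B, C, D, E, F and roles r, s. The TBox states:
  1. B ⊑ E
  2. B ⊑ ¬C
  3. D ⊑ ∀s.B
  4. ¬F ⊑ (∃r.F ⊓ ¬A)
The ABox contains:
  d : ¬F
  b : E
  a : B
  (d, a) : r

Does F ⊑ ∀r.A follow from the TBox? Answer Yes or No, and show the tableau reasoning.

No

1. F ⊑ ∀r.A  ⇔  (F ⊓ ∃r.¬A) unsat w.r.t. T
   open: L(x₀) ⊇ {F, ¬B, ¬D, ∃r.¬A} (+ ∃-successors)
2. Hence F ⊑ ∀r.A: not entailed.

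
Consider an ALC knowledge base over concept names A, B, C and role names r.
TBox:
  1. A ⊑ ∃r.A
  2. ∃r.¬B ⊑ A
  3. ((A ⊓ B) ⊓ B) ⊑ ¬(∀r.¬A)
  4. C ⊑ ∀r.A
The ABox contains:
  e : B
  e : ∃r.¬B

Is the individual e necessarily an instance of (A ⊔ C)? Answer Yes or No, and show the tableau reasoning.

Yes

1. e : (A ⊔ C)?  L(e) = {B, ∃r.¬B} ∪ {(¬A ⊓ ¬C)}
   clash {A, ¬A} at e — e ∈ (A ⊔ C)
2. Hence e : (A ⊔ C): entailed.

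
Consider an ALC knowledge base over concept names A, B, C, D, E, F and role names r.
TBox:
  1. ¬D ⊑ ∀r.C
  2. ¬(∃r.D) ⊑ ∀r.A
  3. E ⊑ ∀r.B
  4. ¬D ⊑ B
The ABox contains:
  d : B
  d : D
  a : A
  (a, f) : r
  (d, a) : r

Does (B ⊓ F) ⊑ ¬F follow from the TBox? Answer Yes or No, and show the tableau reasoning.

1. (B ⊓ F) ⊑ ¬F  ⇔  ((B ⊓ F) ⊓ F) unsat w.r.t. T
   open: L(x₀) ⊇ {B, D, F, ¬E, ∃r.D} (+ ∃-successors)
2. Hence (B ⊓ F) ⊑ ¬F: not entailed.

No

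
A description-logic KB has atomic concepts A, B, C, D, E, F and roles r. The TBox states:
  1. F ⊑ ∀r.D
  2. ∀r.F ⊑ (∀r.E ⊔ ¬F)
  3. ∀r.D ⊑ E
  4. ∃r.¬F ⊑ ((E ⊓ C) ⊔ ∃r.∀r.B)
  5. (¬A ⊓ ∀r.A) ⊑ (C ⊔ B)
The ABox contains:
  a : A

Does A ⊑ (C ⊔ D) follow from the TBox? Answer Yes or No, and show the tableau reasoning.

1. A ⊑ (C ⊔ D)  ⇔  (A ⊓ (¬C ⊓ ¬D)) unsat w.r.t. T
   open: L(x₀) ⊇ {A, ¬C, ¬D, ¬F, ∃r.¬D, …} (+ ∃-successors)
2. Hence A ⊑ (C ⊔ D): not entailed.

No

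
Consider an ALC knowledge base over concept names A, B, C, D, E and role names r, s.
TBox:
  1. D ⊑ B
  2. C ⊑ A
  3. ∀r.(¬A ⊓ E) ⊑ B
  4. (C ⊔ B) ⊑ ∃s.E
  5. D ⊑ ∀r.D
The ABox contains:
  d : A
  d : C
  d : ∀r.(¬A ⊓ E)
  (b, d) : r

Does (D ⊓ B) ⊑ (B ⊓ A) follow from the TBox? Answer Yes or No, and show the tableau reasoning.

1. (D ⊓ B) ⊑ (B ⊓ A)  ⇔  ((D ⊓ B) ⊓ (¬B ⊔ ¬A)) unsat w.r.t. T
   apply at x₀: D⊑∀r.D
   open: L(x₀) ⊇ {B, D, ¬A, ¬C, ∀r.D, …} (+ ∃-successors)
2. Hence (D ⊓ B) ⊑ (B ⊓ A): not entailed.

No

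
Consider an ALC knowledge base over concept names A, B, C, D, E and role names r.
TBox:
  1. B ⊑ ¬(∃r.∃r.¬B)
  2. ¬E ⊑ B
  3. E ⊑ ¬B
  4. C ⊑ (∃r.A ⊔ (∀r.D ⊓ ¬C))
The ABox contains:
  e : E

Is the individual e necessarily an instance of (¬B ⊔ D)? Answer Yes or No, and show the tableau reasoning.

Yes

1. e : (¬B ⊔ D)?  L(e) = {E} ∪ {(B ⊓ ¬D)}
   clash {B, ¬B} at e — e ∈ (¬B ⊔ D)
2. Hence e : (¬B ⊔ D): entailed.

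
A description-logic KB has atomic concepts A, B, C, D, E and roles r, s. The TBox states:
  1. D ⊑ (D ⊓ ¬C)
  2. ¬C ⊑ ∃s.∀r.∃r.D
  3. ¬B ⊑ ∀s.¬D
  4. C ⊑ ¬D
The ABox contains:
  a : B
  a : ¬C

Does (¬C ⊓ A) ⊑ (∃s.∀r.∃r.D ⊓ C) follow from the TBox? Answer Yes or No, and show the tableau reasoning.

1. (¬C ⊓ A) ⊑ (∃s.∀r.∃r.D ⊓ C)  ⇔  ((¬C ⊓ A) ⊓ (∀s.∃r.∀r.¬D ⊔ ¬C)) unsat w.r.t. T
   apply at x₀: ¬C⊑∃s.∀r.∃r.D
   open: L(x₀) ⊇ {A, B, ¬C, ¬D, ∃s.∀r.∃r.D} (+ ∃-successors)
2. Hence (¬C ⊓ A) ⊑ (∃s.∀r.∃r.D ⊓ C): not entailed.

No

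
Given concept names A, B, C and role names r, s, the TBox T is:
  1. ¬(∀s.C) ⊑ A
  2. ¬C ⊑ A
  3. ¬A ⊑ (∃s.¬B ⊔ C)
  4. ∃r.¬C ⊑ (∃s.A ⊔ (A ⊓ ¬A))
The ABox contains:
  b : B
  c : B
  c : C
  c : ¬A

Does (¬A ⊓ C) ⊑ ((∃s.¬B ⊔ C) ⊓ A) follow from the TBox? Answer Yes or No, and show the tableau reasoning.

1. (¬A ⊓ C) ⊑ ((∃s.¬B ⊔ C) ⊓ A)  ⇔  ((¬A ⊓ C) ⊓ ((∀s.B ⊓ ¬C) ⊔ ¬A)) unsat w.r.t. T
   apply at x₀: ¬A⊑(∃s.¬B ⊔ C)
   open: L(x₀) ⊇ {C, ¬A, ∀r.C, ∀s.C}
2. Hence (¬A ⊓ C) ⊑ ((∃s.¬B ⊔ C) ⊓ A): not entailed.

No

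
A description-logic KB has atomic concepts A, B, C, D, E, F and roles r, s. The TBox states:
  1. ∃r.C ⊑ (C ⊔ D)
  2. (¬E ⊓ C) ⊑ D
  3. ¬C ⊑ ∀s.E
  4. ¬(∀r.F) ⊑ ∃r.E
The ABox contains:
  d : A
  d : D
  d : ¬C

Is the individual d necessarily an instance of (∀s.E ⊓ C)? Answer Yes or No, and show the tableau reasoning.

1. d : (∀s.E ⊓ C)?  L(d) = {A, D, ¬C} ∪ {(∃s.¬E ⊔ ¬C)}
   apply at d: ¬C⊑∀s.E
   open: L(d) ⊇ {A, D, ¬C, ∀r.F, ∀r.¬C, …} — d ∉ (∀s.E ⊓ C) possible
2. Hence d : (∀s.E ⊓ C): not entailed.

No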